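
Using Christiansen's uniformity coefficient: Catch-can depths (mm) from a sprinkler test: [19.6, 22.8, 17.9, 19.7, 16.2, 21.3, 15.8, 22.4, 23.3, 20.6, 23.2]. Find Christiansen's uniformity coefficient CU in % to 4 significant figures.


Approach: apply Christiansen's uniformity coefficient, CU = (1 - mean_abs_deviation/mean)*100.
mean = 20.2545 mm
mean |d_i - mean| = 2.19504 mm
CU = (1 - 2.19504/20.2545)*100 = 89.16 %
Therefore Christiansen's uniformity coefficient CU = 89.16 %.


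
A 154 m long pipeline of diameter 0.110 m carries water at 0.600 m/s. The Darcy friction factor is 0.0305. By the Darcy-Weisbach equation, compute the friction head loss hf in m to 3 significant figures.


Approach: apply the Darcy-Weisbach equation, hf = f*(L/D)*(v^2/(2g)).
hf = 0.0305 * (154/0.110) * (0.600^2 / (2*9.81))
hf = 0.783 m
Therefore the friction head loss hf = 0.783 m.


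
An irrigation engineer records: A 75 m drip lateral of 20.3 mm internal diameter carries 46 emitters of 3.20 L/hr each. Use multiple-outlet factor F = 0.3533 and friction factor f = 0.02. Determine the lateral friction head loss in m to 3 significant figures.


Approach: apply Darcy-Weisbach with the multiple-outlet F-factor, Q = n*q/(3600*1000) m^3/s; v = Q/A; hf = F*f*(L/D)*(v^2/(2g)).
Q = 46*3.20/(3600*1000) = 4.0889e-05 m^3/s
A = pi*(20.3e-3/2)^2 = 3.2365e-04 m^2, so v = Q/A = 0.12633 m/s
hf = 0.3533*0.02*(75/0.0203)*(0.12633^2/(2*9.81)) = 0.0212 m
Therefore the lateral friction head loss = 0.0212 m.


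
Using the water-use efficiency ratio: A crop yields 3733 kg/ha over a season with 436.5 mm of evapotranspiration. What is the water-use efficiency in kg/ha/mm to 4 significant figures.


Approach: apply the water-use efficiency ratio, WUE = yield/ET.
WUE = 3733 / 436.5 = 8.552 kg/ha/mm
Therefore the water-use efficiency = 8.552 kg/ha/mm.


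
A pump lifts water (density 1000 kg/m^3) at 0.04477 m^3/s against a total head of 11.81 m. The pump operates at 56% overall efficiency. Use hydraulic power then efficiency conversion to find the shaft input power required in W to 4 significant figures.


Approach: apply hydraulic power then efficiency conversion, P = rho*g*Q*H; P_in = P/eta.
Step 1 — hydraulic power (P = rho*g*Q*H):
  P = 1000 * 9.81 * 0.04477 * 11.81 = 5186.88 W
Step 2 — input power: P_in = P/eta = 5186.88 / 0.56 = 9262 W
Therefore the shaft input power required = 9262 W.


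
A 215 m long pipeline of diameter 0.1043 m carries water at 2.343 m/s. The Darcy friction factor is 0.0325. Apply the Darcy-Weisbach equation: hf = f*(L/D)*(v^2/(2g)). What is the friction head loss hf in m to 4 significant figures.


hf = 0.0325 * (215/0.1043) * (2.343^2 / (2*9.81))
hf = 18.74 m
Therefore the friction head loss hf = 18.74 m.


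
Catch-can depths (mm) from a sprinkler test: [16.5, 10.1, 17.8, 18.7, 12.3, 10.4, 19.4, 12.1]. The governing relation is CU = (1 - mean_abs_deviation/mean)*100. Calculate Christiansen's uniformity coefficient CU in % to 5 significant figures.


mean = 14.66250 mm
mean |d_i - mean| = 3.437500 mm
CU = (1 - 3.437500/14.66250)*100 = 76.556 %
Therefore Christiansen's uniformity coefficient CU = 76.556 %.


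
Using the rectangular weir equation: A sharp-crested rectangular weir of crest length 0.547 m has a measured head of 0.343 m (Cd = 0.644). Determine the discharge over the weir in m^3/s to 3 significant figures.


Approach: apply the rectangular weir equation, Q = (2/3)*Cd*L*sqrt(2g)*H^1.5.
Q = (2/3)*0.644*0.547*sqrt(2*9.81)*0.343^1.5 = 0.209 m^3/s
Therefore the discharge over the weir = 0.209 m^3/s.


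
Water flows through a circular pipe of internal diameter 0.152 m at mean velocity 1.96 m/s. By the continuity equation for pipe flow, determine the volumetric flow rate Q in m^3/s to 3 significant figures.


Approach: apply the continuity equation for pipe flow, Q = A * v with A = pi*(D/2)^2.
A = pi*(0.152/2)^2 = 0.018146 m^2
Q = 0.018146 * 1.96 = 0.0356 m^3/s
Therefore the volumetric flow rate Q = 0.0356 m^3/s.


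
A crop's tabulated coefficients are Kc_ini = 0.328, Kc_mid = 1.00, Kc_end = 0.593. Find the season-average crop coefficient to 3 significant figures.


Approach: apply a simple seasonal average, Kc_avg = (Kc_ini + Kc_mid + Kc_end)/3.
Kc_avg = (0.328 + 1.00 + 0.593)/3 = 0.640
Therefore the season-average crop coefficient = 0.640.


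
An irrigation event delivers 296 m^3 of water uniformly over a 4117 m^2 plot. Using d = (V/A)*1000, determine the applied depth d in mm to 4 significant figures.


d = (296 / 4117) * 1000 = 71.90 mm
Therefore the applied depth d = 71.90 mm.


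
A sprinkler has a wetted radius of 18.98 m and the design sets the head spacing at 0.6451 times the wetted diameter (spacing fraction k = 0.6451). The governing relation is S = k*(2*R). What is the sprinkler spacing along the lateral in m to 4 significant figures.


S = 0.6451 * (2 * 18.98) = 24.49 m
Therefore the sprinkler spacing along the lateral = 24.49 m.


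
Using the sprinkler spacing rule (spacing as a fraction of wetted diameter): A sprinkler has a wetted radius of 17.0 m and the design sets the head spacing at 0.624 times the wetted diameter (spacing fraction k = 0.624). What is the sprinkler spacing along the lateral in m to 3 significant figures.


Approach: apply the sprinkler spacing rule (spacing as a fraction of wetted diameter), S = k*(2*R).
S = 0.624 * (2 * 17.0) = 21.2 m
Therefore the sprinkler spacing along the lateral = 21.2 m.


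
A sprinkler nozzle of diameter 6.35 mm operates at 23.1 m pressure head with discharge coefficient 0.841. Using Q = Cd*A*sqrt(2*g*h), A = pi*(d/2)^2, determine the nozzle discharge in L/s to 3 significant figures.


A = pi*(6.35e-3/2)^2 = 3.1669e-05 m^2
Q = 0.841 * 3.1669e-05 * sqrt(2*9.81*23.1) * 1000 = 0.567 L/s
Therefore the nozzle discharge = 0.567 L/s.


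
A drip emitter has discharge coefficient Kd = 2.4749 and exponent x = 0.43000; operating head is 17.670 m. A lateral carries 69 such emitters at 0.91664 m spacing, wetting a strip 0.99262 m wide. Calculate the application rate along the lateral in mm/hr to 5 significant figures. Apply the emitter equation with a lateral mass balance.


Approach: apply the emitter equation with a lateral mass balance, q = Kd*h^x; Q = n*q; rate = Q/(n*spacing*width).
Step 1 — single emitter flow (q = Kd*h^x):
  q = 2.4749 * 17.670^0.43000 = 8.508821 L/hr
Step 2 — total lateral flow: Q = 69 * 8.508821 = 587.1086 L/hr
Step 3 — wetted area: A = 69 * 0.91664 * 0.99262 = 62.78139 m^2
Step 4 — application rate: Q/A = 587.1086/62.78139 = 9.3516 mm/hr
Therefore the application rate along the lateral = 9.3516 mm/hr.


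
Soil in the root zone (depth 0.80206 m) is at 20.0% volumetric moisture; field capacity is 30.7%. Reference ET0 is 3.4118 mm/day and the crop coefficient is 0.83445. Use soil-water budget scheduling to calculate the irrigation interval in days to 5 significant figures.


Approach: apply soil-water budget scheduling, SMD = (FC-theta)/100*depth*1000; ETc = ET0*Kc; interval = SMD/ETc.
Step 1 — soil moisture deficit:
  SMD = (30.7 - 20.0)/100 * 0.80206 * 1000 = 85.82042 mm
Step 2 — daily crop ET (ETc = ET0*Kc):
  ETc = 3.4118 * 0.83445 = 2.846977 mm/day
Step 3 — irrigation interval (SMD/ETc):
  interval = 85.82042 / 2.846977 = 30.144 days
Therefore the irrigation interval = 30.144 days.


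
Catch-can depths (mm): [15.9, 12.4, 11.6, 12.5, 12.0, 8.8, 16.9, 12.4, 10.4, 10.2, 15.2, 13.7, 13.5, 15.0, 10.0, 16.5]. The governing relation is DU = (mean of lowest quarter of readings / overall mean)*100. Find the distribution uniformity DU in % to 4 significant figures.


sorted lowest 4 of 16: [8.8, 10.0, 10.2, 10.4] -> mean = 9.85000 mm
overall mean = 12.9375 mm
DU = (9.85000/12.9375)*100 = 76.14 %
Therefore the distribution uniformity DU = 76.14 %.


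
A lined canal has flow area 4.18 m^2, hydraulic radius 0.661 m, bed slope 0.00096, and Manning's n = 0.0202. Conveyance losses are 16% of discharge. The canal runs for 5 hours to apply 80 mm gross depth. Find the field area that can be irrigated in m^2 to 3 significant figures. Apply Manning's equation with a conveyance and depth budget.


Approach: apply Manning's equation with a conveyance and depth budget, Q = (1/n)*A*R^(2/3)*S^(1/2); Q_field = Q*(1-loss); Area = Q_field*t/(d/1000).
Step 1 — canal discharge (Manning's equation):
  Q = (1/0.0202) * 4.18 * 0.661^(2/3) * 0.00096^(1/2) = 4.8651 m^3/s
Step 2 — delivered flow: Q_field = 4.8651*(1 - 16/100) = 4.0867 m^3/s
Step 3 — volume delivered: V = 4.0867 * 5*3600 = 73561 m^3
Step 4 — area served: A = V / (depth/1000) = 73561 / 0.08 = 920000 m^2
Therefore the field area that can be irrigated = 920000 m^2.


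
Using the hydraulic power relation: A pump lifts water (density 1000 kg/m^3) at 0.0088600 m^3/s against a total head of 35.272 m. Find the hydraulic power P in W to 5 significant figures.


Approach: apply the hydraulic power relation, P = rho*g*Q*H.
P = 1000 * 9.81 * 0.0088600 * 35.272 = 3065.7 W
Therefore the hydraulic power P = 3065.7 W.


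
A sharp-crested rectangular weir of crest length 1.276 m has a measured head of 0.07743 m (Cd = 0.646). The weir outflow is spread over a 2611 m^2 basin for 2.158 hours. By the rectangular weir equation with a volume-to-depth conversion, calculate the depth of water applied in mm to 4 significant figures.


Approach: apply the rectangular weir equation with a volume-to-depth conversion, Q = (2/3)*Cd*L*sqrt(2g)*H^1.5; d = Q*t/A * 1000.
Step 1 — weir discharge:
  Q = (2/3)*0.646*1.276*sqrt(2*9.81)*0.07743^1.5 = 0.0524451 m^3/s
Step 2 — volume: V = 0.0524451 * 2.158*3600 = 407.436 m^3
Step 3 — depth: d = V/A * 1000 = 407.436/2611 * 1000 = 156.0 mm
Therefore the depth of water applied = 156.0 mm.


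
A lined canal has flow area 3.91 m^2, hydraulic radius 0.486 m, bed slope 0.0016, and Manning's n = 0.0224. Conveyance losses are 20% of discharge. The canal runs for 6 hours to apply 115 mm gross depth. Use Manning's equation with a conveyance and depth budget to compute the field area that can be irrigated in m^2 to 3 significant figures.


Approach: apply Manning's equation with a conveyance and depth budget, Q = (1/n)*A*R^(2/3)*S^(1/2); Q_field = Q*(1-loss); Area = Q_field*t/(d/1000).
Step 1 — canal discharge (Manning's equation):
  Q = (1/0.0224) * 3.91 * 0.486^(2/3) * 0.0016^(1/2) = 4.3160 m^3/s
Step 2 — delivered flow: Q_field = 4.3160*(1 - 20/100) = 3.4528 m^3/s
Step 3 — volume delivered: V = 3.4528 * 6*3600 = 74580 m^3
Step 4 — area served: A = V / (depth/1000) = 74580 / 0.115 = 649000 m^2
Therefore the field area that can be irrigated = 649000 m^2.


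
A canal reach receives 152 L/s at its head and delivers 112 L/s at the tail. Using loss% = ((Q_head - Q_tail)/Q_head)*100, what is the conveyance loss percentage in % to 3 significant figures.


loss = ((152 - 112)/152)*100 = 26.3 %
Therefore the conveyance loss percentage = 26.3 %.


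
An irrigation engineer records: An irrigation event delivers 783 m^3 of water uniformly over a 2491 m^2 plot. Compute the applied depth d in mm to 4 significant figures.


Approach: apply depth from volume over area, d = (V/A)*1000.
d = (783 / 2491) * 1000 = 314.3 mm
Therefore the applied depth d = 314.3 mm.


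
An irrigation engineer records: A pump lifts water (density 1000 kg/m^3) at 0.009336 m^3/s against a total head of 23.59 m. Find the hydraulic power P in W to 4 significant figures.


Approach: apply the hydraulic power relation, P = rho*g*Q*H.
P = 1000 * 9.81 * 0.009336 * 23.59 = 2161 W
Therefore the hydraulic power P = 2161 W.


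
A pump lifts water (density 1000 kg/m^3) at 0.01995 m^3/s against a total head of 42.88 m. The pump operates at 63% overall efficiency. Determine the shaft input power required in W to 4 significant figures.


Approach: apply hydraulic power then efficiency conversion, P = rho*g*Q*H; P_in = P/eta.
Step 1 — hydraulic power (P = rho*g*Q*H):
  P = 1000 * 9.81 * 0.01995 * 42.88 = 8392.02 W
Step 2 — input power: P_in = P/eta = 8392.02 / 0.63 = 13320 W
Therefore the shaft input power required = 13320 W.


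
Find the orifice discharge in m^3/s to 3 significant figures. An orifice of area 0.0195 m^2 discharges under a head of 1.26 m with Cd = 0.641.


Approach: apply the orifice equation, Q = Cd*A*sqrt(2*g*h).
Q = 0.641 * 0.0195 * sqrt(2*9.81*1.26) = 0.0621 m^3/s
Therefore the orifice discharge = 0.0621 m^3/s.


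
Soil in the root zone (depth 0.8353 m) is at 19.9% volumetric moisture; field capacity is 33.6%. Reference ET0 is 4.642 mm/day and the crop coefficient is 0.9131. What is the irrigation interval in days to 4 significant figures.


Approach: apply soil-water budget scheduling, SMD = (FC-theta)/100*depth*1000; ETc = ET0*Kc; interval = SMD/ETc.
Step 1 — soil moisture deficit:
  SMD = (33.6 - 19.9)/100 * 0.8353 * 1000 = 114.436 mm
Step 2 — daily crop ET (ETc = ET0*Kc):
  ETc = 4.642 * 0.9131 = 4.23861 mm/day
Step 3 — irrigation interval (SMD/ETc):
  interval = 114.436 / 4.23861 = 27.00 days
Therefore the irrigation interval = 27.00 days.


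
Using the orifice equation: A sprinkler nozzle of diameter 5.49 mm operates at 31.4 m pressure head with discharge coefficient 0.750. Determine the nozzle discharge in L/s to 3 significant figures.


Approach: apply the orifice equation, Q = Cd*A*sqrt(2*g*h), A = pi*(d/2)^2.
A = pi*(5.49e-3/2)^2 = 2.3672e-05 m^2
Q = 0.750 * 2.3672e-05 * sqrt(2*9.81*31.4) * 1000 = 0.441 L/s
Therefore the nozzle discharge = 0.441 L/s.


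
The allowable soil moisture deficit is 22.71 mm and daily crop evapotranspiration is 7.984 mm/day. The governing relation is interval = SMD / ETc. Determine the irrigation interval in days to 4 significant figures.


interval = 22.71 / 7.984 = 2.844 days
Therefore the irrigation interval = 2.844 days.


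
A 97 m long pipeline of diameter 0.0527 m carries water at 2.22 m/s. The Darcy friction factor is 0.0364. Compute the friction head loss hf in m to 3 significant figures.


Approach: apply the Darcy-Weisbach equation, hf = f*(L/D)*(v^2/(2g)).
hf = 0.0364 * (97/0.0527) * (2.22^2 / (2*9.81))
hf = 16.8 m
Therefore the friction head loss hf = 16.8 m.


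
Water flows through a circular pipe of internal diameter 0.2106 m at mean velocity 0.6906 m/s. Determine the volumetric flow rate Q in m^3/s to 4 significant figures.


Approach: apply the continuity equation for pipe flow, Q = A * v with A = pi*(D/2)^2.
A = pi*(0.2106/2)^2 = 0.0348343 m^2
Q = 0.0348343 * 0.6906 = 0.02406 m^3/s
Therefore the volumetric flow rate Q = 0.02406 m^3/s.


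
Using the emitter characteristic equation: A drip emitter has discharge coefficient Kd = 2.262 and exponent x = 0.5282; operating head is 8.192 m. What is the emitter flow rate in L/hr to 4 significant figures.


Approach: apply the emitter characteristic equation, q = Kd * h^x.
q = 2.262 * 8.192^0.5282 = 6.870 L/hr
Therefore the emitter flow rate = 6.870 L/hr.


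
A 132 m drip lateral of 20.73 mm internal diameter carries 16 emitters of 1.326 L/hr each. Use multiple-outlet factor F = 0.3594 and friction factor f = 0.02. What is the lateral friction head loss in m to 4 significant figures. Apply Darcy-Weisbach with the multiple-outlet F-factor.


Approach: apply Darcy-Weisbach with the multiple-outlet F-factor, Q = n*q/(3600*1000) m^3/s; v = Q/A; hf = F*f*(L/D)*(v^2/(2g)).
Q = 16*1.326/(3600*1000) = 5.89333e-06 m^3/s
A = pi*(20.73e-3/2)^2 = 3.37511e-04 m^2, so v = Q/A = 0.0174611 m/s
hf = 0.3594*0.02*(132/0.02073)*(0.0174611^2/(2*9.81)) = 0.0007113 m
Therefore the lateral friction head loss = 0.0007113 m.


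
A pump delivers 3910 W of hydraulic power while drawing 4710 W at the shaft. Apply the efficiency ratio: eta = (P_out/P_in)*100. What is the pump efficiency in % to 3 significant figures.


eta = (3910 / 4710) * 100 = 83.0 %
Therefore the pump efficiency = 83.0 %.


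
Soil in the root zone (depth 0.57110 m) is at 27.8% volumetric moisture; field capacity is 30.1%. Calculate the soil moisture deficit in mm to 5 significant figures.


Approach: apply the soil moisture deficit relation, SMD = (FC - theta)/100 * depth * 1000.
SMD = (30.1 - 27.8)/100 * 0.57110 * 1000 = 13.135 mm
Therefore the soil moisture deficit = 13.135 mm.


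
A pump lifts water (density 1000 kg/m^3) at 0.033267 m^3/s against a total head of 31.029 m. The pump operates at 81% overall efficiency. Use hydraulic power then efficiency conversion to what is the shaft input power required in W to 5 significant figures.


Approach: apply hydraulic power then efficiency conversion, P = rho*g*Q*H; P_in = P/eta.
Step 1 — hydraulic power (P = rho*g*Q*H):
  P = 1000 * 9.81 * 0.033267 * 31.029 = 10126.29 W
Step 2 — input power: P_in = P/eta = 10126.29 / 0.81 = 12502 W
Therefore the shaft input power required = 12502 W.


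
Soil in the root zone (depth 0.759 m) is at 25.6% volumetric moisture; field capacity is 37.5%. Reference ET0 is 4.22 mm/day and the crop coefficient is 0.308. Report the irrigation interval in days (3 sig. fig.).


Approach: apply soil-water budget scheduling, SMD = (FC-theta)/100*depth*1000; ETc = ET0*Kc; interval = SMD/ETc.
Step 1 — soil moisture deficit:
  SMD = (37.5 - 25.6)/100 * 0.759 * 1000 = 90.321 mm
Step 2 — daily crop ET (ETc = ET0*Kc):
  ETc = 4.22 * 0.308 = 1.2998 mm/day
Step 3 — irrigation interval (SMD/ETc):
  interval = 90.321 / 1.2998 = 69.5 days
Therefore the irrigation interval = 69.5 days.


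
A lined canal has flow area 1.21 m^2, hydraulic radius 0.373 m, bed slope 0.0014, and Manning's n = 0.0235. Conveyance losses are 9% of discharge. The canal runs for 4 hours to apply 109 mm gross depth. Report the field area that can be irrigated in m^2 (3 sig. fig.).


Approach: apply Manning's equation with a conveyance and depth budget, Q = (1/n)*A*R^(2/3)*S^(1/2); Q_field = Q*(1-loss); Area = Q_field*t/(d/1000).
Step 1 — canal discharge (Manning's equation):
  Q = (1/0.0235) * 1.21 * 0.373^(2/3) * 0.0014^(1/2) = 0.99828 m^3/s
Step 2 — delivered flow: Q_field = 0.99828*(1 - 9/100) = 0.90844 m^3/s
Step 3 — volume delivered: V = 0.90844 * 4*3600 = 13082 m^3
Step 4 — area served: A = V / (depth/1000) = 13082 / 0.109 = 120000 m^2
Therefore the field area that can be irrigated = 120000 m^2.


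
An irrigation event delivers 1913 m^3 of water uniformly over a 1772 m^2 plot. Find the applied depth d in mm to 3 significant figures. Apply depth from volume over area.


Approach: apply depth from volume over area, d = (V/A)*1000.
d = (1913 / 1772) * 1000 = 1080 mm
Therefore the applied depth d = 1080 mm.


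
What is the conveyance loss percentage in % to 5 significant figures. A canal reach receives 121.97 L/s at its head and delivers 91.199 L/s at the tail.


Approach: apply the conveyance loss ratio, loss% = ((Q_head - Q_tail)/Q_head)*100.
loss = ((121.97 - 91.199)/121.97)*100 = 25.228 %
Therefore the conveyance loss percentage = 25.228 %.


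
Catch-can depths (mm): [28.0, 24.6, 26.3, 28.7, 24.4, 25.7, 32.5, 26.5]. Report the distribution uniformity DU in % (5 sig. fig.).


Approach: apply the low-quarter distribution uniformity, DU = (mean of lowest quarter of readings / overall mean)*100.
sorted lowest 2 of 8: [24.4, 24.6] -> mean = 24.50000 mm
overall mean = 27.08750 mm
DU = (24.50000/27.08750)*100 = 90.448 %
Therefore the distribution uniformity DU = 90.448 %.


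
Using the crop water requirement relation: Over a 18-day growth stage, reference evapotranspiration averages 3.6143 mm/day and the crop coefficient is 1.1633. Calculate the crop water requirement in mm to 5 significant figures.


Approach: apply the crop water requirement relation, CWR = ET0 * Kc * days.
CWR = 3.6143 * 1.1633 * 18 = 75.681 mm
Therefore the crop water requirement = 75.681 mm.


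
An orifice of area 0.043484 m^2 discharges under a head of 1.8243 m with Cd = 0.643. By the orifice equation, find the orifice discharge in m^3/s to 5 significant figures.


Approach: apply the orifice equation, Q = Cd*A*sqrt(2*g*h).
Q = 0.643 * 0.043484 * sqrt(2*9.81*1.8243) = 0.16728 m^3/s
Therefore the orifice discharge = 0.16728 m^3/s.


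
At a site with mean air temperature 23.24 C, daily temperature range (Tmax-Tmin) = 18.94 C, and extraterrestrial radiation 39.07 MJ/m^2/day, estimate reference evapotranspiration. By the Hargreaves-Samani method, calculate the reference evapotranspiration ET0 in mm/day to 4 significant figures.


Approach: apply the Hargreaves-Samani method, ET0 = 0.0023*(Tmean+17.8)*sqrt(Tmax-Tmin)*0.408*Ra.
ET0 = 0.0023*(23.24+17.8)*sqrt(18.94)*0.408*39.07 = 6.548 mm/day
Therefore the reference evapotranspiration ET0 = 6.548 mm/day.


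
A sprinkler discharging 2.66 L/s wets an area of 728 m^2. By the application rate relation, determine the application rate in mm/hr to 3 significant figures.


Approach: apply the application rate relation, rate = (Q/A)*3600.
rate = (2.66 / 728) * 3600 = 13.2 mm/hr
Therefore the application rate = 13.2 mm/hr.


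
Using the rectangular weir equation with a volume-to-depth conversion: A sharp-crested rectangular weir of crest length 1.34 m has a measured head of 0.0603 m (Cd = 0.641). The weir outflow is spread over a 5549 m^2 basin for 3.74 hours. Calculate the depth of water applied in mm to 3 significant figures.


Approach: apply the rectangular weir equation with a volume-to-depth conversion, Q = (2/3)*Cd*L*sqrt(2g)*H^1.5; d = Q*t/A * 1000.
Step 1 — weir discharge:
  Q = (2/3)*0.641*1.34*sqrt(2*9.81)*0.0603^1.5 = 0.037558 m^3/s
Step 2 — volume: V = 0.037558 * 3.74*3600 = 505.67 m^3
Step 3 — depth: d = V/A * 1000 = 505.67/5549 * 1000 = 91.1 mm
Therefore the depth of water applied = 91.1 mm.


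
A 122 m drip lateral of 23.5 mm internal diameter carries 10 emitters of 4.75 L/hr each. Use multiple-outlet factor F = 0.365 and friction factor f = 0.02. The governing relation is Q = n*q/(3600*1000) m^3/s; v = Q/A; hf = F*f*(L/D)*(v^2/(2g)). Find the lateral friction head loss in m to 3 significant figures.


Q = 10*4.75/(3600*1000) = 1.3194e-05 m^3/s
A = pi*(23.5e-3/2)^2 = 4.3374e-04 m^2, so v = Q/A = 0.030420 m/s
hf = 0.365*0.02*(122/0.0235)*(0.030420^2/(2*9.81)) = 0.00179 m
Therefore the lateral friction head loss = 0.00179 m.


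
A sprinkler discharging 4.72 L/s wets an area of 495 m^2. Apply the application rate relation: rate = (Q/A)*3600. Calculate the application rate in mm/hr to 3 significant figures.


rate = (4.72 / 495) * 3600 = 34.3 mm/hr
Therefore the application rate = 34.3 mm/hr.


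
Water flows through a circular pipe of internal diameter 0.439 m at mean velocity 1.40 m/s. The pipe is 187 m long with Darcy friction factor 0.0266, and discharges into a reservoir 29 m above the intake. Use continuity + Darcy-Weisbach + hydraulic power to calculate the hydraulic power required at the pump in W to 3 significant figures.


Approach: apply continuity + Darcy-Weisbach + hydraulic power, Q = A*v; hf = f*(L/D)*(v^2/(2g)); H = static + hf; P = rho*g*Q*H.
Step 1 — flow rate (continuity, Q = A*v):
  A = pi*(0.439/2)^2 = 0.15136 m^2
  Q = 0.15136 * 1.40 = 0.21191 m^3/s
Step 2 — friction head loss (Darcy-Weisbach):
  hf = 0.0266 * (187/0.439) * (1.40^2 / (2*9.81))
  hf = 1.1319 m
Step 3 — total head: H = 29 + 1.1319 = 30.132 m
Step 4 — hydraulic power (P = rho*g*Q*H):
  P = 1000 * 9.81 * 0.21191 * 30.132 = 62600 W
Therefore the hydraulic power required at the pump = 62600 W.


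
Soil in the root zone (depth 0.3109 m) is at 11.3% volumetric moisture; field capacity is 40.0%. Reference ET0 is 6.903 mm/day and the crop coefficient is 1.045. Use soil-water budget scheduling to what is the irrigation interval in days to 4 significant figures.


Approach: apply soil-water budget scheduling, SMD = (FC-theta)/100*depth*1000; ETc = ET0*Kc; interval = SMD/ETc.
Step 1 — soil moisture deficit:
  SMD = (40.0 - 11.3)/100 * 0.3109 * 1000 = 89.2283 mm
Step 2 — daily crop ET (ETc = ET0*Kc):
  ETc = 6.903 * 1.045 = 7.21363 mm/day
Step 3 — irrigation interval (SMD/ETc):
  interval = 89.2283 / 7.21363 = 12.37 days
Therefore the irrigation interval = 12.37 days.


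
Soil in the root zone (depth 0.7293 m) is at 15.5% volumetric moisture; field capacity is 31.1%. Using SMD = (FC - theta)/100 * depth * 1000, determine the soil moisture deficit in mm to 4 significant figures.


SMD = (31.1 - 15.5)/100 * 0.7293 * 1000 = 113.8 mm
Therefore the soil moisture deficit = 113.8 mm.


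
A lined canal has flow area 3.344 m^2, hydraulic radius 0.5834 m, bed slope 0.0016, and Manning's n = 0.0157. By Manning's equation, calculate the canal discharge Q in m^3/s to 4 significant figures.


Approach: apply Manning's equation, Q = (1/n)*A*R^(2/3)*S^(1/2).
Q = (1/0.0157) * 3.344 * 0.5834^(2/3) * 0.0016^(1/2) = 5.948 m^3/s
Therefore the canal discharge Q = 5.948 m^3/s.


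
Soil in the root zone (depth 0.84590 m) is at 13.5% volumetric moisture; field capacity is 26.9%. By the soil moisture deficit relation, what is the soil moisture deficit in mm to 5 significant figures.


Approach: apply the soil moisture deficit relation, SMD = (FC - theta)/100 * depth * 1000.
SMD = (26.9 - 13.5)/100 * 0.84590 * 1000 = 113.35 mm
Therefore the soil moisture deficit = 113.35 mm.


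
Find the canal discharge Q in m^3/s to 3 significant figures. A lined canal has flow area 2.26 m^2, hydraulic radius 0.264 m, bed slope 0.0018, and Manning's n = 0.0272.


Approach: apply Manning's equation, Q = (1/n)*A*R^(2/3)*S^(1/2).
Q = (1/0.0272) * 2.26 * 0.264^(2/3) * 0.0018^(1/2) = 1.45 m^3/s
Therefore the canal discharge Q = 1.45 m^3/s.


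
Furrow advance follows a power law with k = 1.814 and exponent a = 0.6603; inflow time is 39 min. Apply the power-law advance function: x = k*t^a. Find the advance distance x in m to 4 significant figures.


x = 1.814 * 39^0.6603 = 20.38 m
Therefore the advance distance x = 20.38 m.


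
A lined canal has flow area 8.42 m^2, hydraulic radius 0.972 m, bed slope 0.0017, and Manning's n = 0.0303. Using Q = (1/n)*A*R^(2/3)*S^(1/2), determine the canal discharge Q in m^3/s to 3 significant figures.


Q = (1/0.0303) * 8.42 * 0.972^(2/3) * 0.0017^(1/2) = 11.2 m^3/s
Therefore the canal discharge Q = 11.2 m^3/s.


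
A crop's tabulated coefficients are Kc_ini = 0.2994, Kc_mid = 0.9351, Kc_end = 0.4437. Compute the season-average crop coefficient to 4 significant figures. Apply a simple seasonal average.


Approach: apply a simple seasonal average, Kc_avg = (Kc_ini + Kc_mid + Kc_end)/3.
Kc_avg = (0.2994 + 0.9351 + 0.4437)/3 = 0.5594
Therefore the season-average crop coefficient = 0.5594.


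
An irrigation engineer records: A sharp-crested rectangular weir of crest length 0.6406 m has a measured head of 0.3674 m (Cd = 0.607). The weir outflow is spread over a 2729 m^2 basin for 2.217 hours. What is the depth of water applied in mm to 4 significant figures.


Approach: apply the rectangular weir equation with a volume-to-depth conversion, Q = (2/3)*Cd*L*sqrt(2g)*H^1.5; d = Q*t/A * 1000.
Step 1 — weir discharge:
  Q = (2/3)*0.607*0.6406*sqrt(2*9.81)*0.3674^1.5 = 0.255707 m^3/s
Step 2 — volume: V = 0.255707 * 2.217*3600 = 2040.85 m^3
Step 3 — depth: d = V/A * 1000 = 2040.85/2729 * 1000 = 747.8 mm
Therefore the depth of water applied = 747.8 mm.


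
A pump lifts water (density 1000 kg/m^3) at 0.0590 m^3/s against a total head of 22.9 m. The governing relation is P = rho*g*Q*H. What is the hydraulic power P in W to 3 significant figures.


P = 1000 * 9.81 * 0.0590 * 22.9 = 13300 W
Therefore the hydraulic power P = 13300 W.


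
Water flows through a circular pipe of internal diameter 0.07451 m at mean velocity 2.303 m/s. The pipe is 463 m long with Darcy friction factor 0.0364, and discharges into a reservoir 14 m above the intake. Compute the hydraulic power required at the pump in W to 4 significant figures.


Approach: apply continuity + Darcy-Weisbach + hydraulic power, Q = A*v; hf = f*(L/D)*(v^2/(2g)); H = static + hf; P = rho*g*Q*H.
Step 1 — flow rate (continuity, Q = A*v):
  A = pi*(0.07451/2)^2 = 0.00436033 m^2
  Q = 0.00436033 * 2.303 = 0.0100418 m^3/s
Step 2 — friction head loss (Darcy-Weisbach):
  hf = 0.0364 * (463/0.07451) * (2.303^2 / (2*9.81))
  hf = 61.1444 m
Step 3 — total head: H = 14 + 61.1444 = 75.1444 m
Step 4 — hydraulic power (P = rho*g*Q*H):
  P = 1000 * 9.81 * 0.0100418 * 75.1444 = 7403 W
Therefore the hydraulic power required at the pump = 7403 W.


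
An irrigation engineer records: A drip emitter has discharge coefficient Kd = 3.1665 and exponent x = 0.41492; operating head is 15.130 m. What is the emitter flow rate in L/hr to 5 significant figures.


Approach: apply the emitter characteristic equation, q = Kd * h^x.
q = 3.1665 * 15.130^0.41492 = 9.7750 L/hr
Therefore the emitter flow rate = 9.7750 L/hr.


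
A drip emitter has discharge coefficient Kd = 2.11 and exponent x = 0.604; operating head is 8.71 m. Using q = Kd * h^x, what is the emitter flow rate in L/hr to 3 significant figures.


q = 2.11 * 8.71^0.604 = 7.80 L/hr
Therefore the emitter flow rate = 7.80 L/hr.


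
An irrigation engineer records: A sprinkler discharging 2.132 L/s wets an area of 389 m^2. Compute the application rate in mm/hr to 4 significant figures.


Approach: apply the application rate relation, rate = (Q/A)*3600.
rate = (2.132 / 389) * 3600 = 19.73 mm/hr
Therefore the application rate = 19.73 mm/hr.


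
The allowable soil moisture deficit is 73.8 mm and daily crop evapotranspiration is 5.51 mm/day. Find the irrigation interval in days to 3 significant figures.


Approach: apply the irrigation interval relation, interval = SMD / ETc.
interval = 73.8 / 5.51 = 13.4 days
Therefore the irrigation interval = 13.4 days.


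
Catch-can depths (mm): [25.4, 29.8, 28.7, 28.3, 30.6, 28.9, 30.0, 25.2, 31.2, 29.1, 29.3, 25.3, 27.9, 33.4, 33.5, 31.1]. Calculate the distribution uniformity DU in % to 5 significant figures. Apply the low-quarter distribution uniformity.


Approach: apply the low-quarter distribution uniformity, DU = (mean of lowest quarter of readings / overall mean)*100.
sorted lowest 4 of 16: [25.2, 25.3, 25.4, 27.9] -> mean = 25.95000 mm
overall mean = 29.23125 mm
DU = (25.95000/29.23125)*100 = 88.775 %
Therefore the distribution uniformity DU = 88.775 %.


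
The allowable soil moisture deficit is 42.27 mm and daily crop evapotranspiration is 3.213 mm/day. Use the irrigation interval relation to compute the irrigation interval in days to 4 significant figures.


Approach: apply the irrigation interval relation, interval = SMD / ETc.
interval = 42.27 / 3.213 = 13.16 days
Therefore the irrigation interval = 13.16 days.


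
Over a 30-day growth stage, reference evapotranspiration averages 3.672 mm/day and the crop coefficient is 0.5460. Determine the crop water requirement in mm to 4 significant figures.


Approach: apply the crop water requirement relation, CWR = ET0 * Kc * days.
CWR = 3.672 * 0.5460 * 30 = 60.15 mm
Therefore the crop water requirement = 60.15 mm.


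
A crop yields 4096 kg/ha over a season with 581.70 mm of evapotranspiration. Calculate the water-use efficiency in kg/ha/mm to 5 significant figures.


Approach: apply the water-use efficiency ratio, WUE = yield/ET.
WUE = 4096 / 581.70 = 7.0414 kg/ha/mm
Therefore the water-use efficiency = 7.0414 kg/ha/mm.


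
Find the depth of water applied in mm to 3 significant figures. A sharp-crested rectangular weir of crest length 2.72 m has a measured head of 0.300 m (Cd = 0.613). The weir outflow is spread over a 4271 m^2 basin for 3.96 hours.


Approach: apply the rectangular weir equation with a volume-to-depth conversion, Q = (2/3)*Cd*L*sqrt(2g)*H^1.5; d = Q*t/A * 1000.
Step 1 — weir discharge:
  Q = (2/3)*0.613*2.72*sqrt(2*9.81)*0.300^1.5 = 0.80904 m^3/s
Step 2 — volume: V = 0.80904 * 3.96*3600 = 11534 m^3
Step 3 — depth: d = V/A * 1000 = 11534/4271 * 1000 = 2700 mm
Therefore the depth of water applied = 2700 mm.


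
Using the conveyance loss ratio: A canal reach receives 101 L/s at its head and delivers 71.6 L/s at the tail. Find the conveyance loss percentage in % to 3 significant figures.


Approach: apply the conveyance loss ratio, loss% = ((Q_head - Q_tail)/Q_head)*100.
loss = ((101 - 71.6)/101)*100 = 29.1 %
Therefore the conveyance loss percentage = 29.1 %.


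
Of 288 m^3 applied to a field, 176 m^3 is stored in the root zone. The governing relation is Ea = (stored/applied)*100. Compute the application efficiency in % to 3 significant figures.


Ea = (176/288)*100 = 61.1 %
Therefore the application efficiency = 61.1 %.


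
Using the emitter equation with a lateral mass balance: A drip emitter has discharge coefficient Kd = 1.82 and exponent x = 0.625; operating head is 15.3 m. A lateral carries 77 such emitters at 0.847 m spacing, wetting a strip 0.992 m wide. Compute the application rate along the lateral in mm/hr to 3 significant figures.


Approach: apply the emitter equation with a lateral mass balance, q = Kd*h^x; Q = n*q; rate = Q/(n*spacing*width).
Step 1 — single emitter flow (q = Kd*h^x):
  q = 1.82 * 15.3^0.625 = 10.012 L/hr
Step 2 — total lateral flow: Q = 77 * 10.012 = 770.89 L/hr
Step 3 — wetted area: A = 77 * 0.847 * 0.992 = 64.697 m^2
Step 4 — application rate: Q/A = 770.89/64.697 = 11.9 mm/hr
Therefore the application rate along the lateral = 11.9 mm/hr.


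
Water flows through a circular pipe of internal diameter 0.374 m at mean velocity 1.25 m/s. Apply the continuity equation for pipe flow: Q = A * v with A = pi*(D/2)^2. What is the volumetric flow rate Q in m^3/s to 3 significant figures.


A = pi*(0.374/2)^2 = 0.10986 m^2
Q = 0.10986 * 1.25 = 0.137 m^3/s
Therefore the volumetric flow rate Q = 0.137 m^3/s.


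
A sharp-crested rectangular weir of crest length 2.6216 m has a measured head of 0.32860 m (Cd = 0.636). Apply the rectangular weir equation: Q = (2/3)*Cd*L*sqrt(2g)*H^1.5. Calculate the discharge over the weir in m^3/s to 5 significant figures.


Q = (2/3)*0.636*2.6216*sqrt(2*9.81)*0.32860^1.5 = 0.92743 m^3/s
Therefore the discharge over the weir = 0.92743 m^3/s.


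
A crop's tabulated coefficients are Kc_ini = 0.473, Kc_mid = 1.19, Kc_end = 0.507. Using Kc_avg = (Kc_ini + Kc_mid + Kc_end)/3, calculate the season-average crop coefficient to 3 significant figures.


Kc_avg = (0.473 + 1.19 + 0.507)/3 = 0.723
Therefore the season-average crop coefficient = 0.723.


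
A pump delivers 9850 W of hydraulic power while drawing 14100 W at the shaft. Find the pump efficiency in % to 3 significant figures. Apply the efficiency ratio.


Approach: apply the efficiency ratio, eta = (P_out/P_in)*100.
eta = (9850 / 14100) * 100 = 69.9 %
Therefore the pump efficiency = 69.9 %.


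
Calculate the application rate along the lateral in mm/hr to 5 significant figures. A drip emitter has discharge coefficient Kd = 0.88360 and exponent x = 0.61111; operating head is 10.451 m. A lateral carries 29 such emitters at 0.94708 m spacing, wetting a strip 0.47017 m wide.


Approach: apply the emitter equation with a lateral mass balance, q = Kd*h^x; Q = n*q; rate = Q/(n*spacing*width).
Step 1 — single emitter flow (q = Kd*h^x):
  q = 0.88360 * 10.451^0.61111 = 3.707433 L/hr
Step 2 — total lateral flow: Q = 29 * 3.707433 = 107.5155 L/hr
Step 3 — wetted area: A = 29 * 0.94708 * 0.47017 = 12.91337 m^2
Step 4 — application rate: Q/A = 107.5155/12.91337 = 8.3259 mm/hr
Therefore the application rate along the lateral = 8.3259 mm/hr.


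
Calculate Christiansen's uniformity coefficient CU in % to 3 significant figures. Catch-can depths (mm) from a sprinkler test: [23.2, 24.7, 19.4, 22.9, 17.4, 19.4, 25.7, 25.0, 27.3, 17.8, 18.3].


Approach: apply Christiansen's uniformity coefficient, CU = (1 - mean_abs_deviation/mean)*100.
mean = 21.918 mm
mean |d_i - mean| = 3.1438 mm
CU = (1 - 3.1438/21.918)*100 = 85.7 %
Therefore Christiansen's uniformity coefficient CU = 85.7 %.


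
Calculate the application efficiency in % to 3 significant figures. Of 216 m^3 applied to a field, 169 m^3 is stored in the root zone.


Approach: apply the application efficiency ratio, Ea = (stored/applied)*100.
Ea = (169/216)*100 = 78.2 %
Therefore the application efficiency = 78.2 %.


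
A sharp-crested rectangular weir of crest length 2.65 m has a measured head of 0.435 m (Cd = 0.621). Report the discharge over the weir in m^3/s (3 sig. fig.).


Approach: apply the rectangular weir equation, Q = (2/3)*Cd*L*sqrt(2g)*H^1.5.
Q = (2/3)*0.621*2.65*sqrt(2*9.81)*0.435^1.5 = 1.39 m^3/s
Therefore the discharge over the weir = 1.39 m^3/s.


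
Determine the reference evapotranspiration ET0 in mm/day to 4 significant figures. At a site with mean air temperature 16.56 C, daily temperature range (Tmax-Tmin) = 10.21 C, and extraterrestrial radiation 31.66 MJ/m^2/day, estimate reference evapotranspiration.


Approach: apply the Hargreaves-Samani method, ET0 = 0.0023*(Tmean+17.8)*sqrt(Tmax-Tmin)*0.408*Ra.
ET0 = 0.0023*(16.56+17.8)*sqrt(10.21)*0.408*31.66 = 3.262 mm/day
Therefore the reference evapotranspiration ET0 = 3.262 mm/day.


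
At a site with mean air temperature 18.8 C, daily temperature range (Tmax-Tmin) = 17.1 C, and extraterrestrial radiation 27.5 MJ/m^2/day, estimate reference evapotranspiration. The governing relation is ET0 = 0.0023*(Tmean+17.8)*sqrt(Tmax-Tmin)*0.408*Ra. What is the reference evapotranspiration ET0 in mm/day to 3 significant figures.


ET0 = 0.0023*(18.8+17.8)*sqrt(17.1)*0.408*27.5 = 3.91 mm/day
Therefore the reference evapotranspiration ET0 = 3.91 mm/day.


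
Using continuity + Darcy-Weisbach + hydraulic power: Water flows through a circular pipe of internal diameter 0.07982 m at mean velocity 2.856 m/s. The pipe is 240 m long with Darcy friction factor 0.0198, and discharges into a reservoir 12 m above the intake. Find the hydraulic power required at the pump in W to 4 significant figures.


Approach: apply continuity + Darcy-Weisbach + hydraulic power, Q = A*v; hf = f*(L/D)*(v^2/(2g)); H = static + hf; P = rho*g*Q*H.
Step 1 — flow rate (continuity, Q = A*v):
  A = pi*(0.07982/2)^2 = 0.00500395 m^2
  Q = 0.00500395 * 2.856 = 0.0142913 m^3/s
Step 2 — friction head loss (Darcy-Weisbach):
  hf = 0.0198 * (240/0.07982) * (2.856^2 / (2*9.81))
  hf = 24.7504 m
Step 3 — total head: H = 12 + 24.7504 = 36.7504 m
Step 4 — hydraulic power (P = rho*g*Q*H):
  P = 1000 * 9.81 * 0.0142913 * 36.7504 = 5152 W
Therefore the hydraulic power required at the pump = 5152 W.


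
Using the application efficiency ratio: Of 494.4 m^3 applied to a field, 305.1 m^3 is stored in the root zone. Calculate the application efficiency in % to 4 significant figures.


Approach: apply the application efficiency ratio, Ea = (stored/applied)*100.
Ea = (305.1/494.4)*100 = 61.71 %
Therefore the application efficiency = 61.71 %.


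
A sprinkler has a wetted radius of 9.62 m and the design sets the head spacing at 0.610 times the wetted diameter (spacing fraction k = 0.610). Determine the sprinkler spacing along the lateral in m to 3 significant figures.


Approach: apply the sprinkler spacing rule (spacing as a fraction of wetted diameter), S = k*(2*R).
S = 0.610 * (2 * 9.62) = 11.7 m
Therefore the sprinkler spacing along the lateral = 11.7 m.


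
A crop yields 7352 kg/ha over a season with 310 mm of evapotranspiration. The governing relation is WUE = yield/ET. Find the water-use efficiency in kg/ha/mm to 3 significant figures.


WUE = 7352 / 310 = 23.7 kg/ha/mm
Therefore the water-use efficiency = 23.7 kg/ha/mm.


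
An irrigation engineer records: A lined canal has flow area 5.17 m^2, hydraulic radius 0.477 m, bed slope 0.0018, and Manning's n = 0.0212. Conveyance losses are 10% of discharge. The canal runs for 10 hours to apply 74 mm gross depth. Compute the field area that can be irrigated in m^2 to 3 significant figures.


Approach: apply Manning's equation with a conveyance and depth budget, Q = (1/n)*A*R^(2/3)*S^(1/2); Q_field = Q*(1-loss); Area = Q_field*t/(d/1000).
Step 1 — canal discharge (Manning's equation):
  Q = (1/0.0212) * 5.17 * 0.477^(2/3) * 0.0018^(1/2) = 6.3164 m^3/s
Step 2 — delivered flow: Q_field = 6.3164*(1 - 10/100) = 5.6848 m^3/s
Step 3 — volume delivered: V = 5.6848 * 10*3600 = 204650 m^3
Step 4 — area served: A = V / (depth/1000) = 204650 / 0.074 = 2770000 m^2
Therefore the field area that can be irrigated = 2770000 m^2.
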